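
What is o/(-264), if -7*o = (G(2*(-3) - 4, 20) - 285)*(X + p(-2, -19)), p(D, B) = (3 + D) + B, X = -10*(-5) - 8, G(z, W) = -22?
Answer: -307/77 ≈ -3.9870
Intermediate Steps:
X = 42 (X = 50 - 8 = 42)
p(D, B) = 3 + B + D
o = 7368/7 (o = -(-22 - 285)*(42 + (3 - 19 - 2))/7 = -(-307)*(42 - 18)/7 = -(-307)*24/7 = -1/7*(-7368) = 7368/7 ≈ 1052.6)
o/(-264) = (7368/7)/(-264) = (7368/7)*(-1/264) = -307/77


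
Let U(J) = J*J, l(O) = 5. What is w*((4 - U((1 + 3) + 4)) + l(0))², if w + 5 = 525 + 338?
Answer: 2595450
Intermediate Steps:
w = 858 (w = -5 + (525 + 338) = -5 + 863 = 858)
U(J) = J²
w*((4 - U((1 + 3) + 4)) + l(0))² = 858*((4 - ((1 + 3) + 4)²) + 5)² = 858*((4 - (4 + 4)²) + 5)² = 858*((4 - 1*8²) + 5)² = 858*((4 - 1*64) + 5)² = 858*((4 - 64) + 5)² = 858*(-60 + 5)² = 858*(-55)² = 858*3025 = 2595450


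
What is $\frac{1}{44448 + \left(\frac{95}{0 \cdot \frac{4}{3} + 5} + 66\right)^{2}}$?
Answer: $\frac{1}{51673} \approx 1.9352 \cdot 10^{-5}$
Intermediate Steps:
$\frac{1}{44448 + \left(\frac{95}{0 \cdot \frac{4}{3} + 5} + 66\right)^{2}} = \frac{1}{44448 + \left(\frac{95}{0 + 5} + 66\right)^{2}} = \frac{1}{44448 + \left(\frac{95}{5} + 66\right)^{2}} = \frac{1}{44448 + \left(95 \cdot \frac{1}{5} + 66\right)^{2}} = \frac{1}{44448 + \left(19 + 66\right)^{2}} = \frac{1}{44448 + 85^{2}} = \frac{1}{44448 + 7225} = \frac{1}{51673}$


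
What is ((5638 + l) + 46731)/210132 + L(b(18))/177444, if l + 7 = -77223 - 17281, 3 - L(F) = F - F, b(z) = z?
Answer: -23077823/115082292 ≈ -0.20053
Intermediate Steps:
L(F) = 3 (L(F) = 3 - (F - F) = 3 - 1*0 = 3 + 0 = 3)
l = -94511 (l = -7 + (-77223 - 17281) = -7 - 94504 = -94511)
((5638 + l) + 46731)/210132 + L(b(18))/177444 = ((5638 - 94511) + 46731)/210132 + 3/177444 = (-88873 + 46731)*(1/210132) + 3*(1/177444) = -42142*1/210132 + 1/59148 = -21071/105066 + 1/59148 = -23077823/115082292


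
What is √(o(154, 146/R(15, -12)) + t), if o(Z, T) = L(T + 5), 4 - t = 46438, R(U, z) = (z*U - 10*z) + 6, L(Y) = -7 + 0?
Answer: I*√46441 ≈ 215.5*I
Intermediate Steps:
L(Y) = -7
R(U, z) = 6 - 10*z + U*z (R(U, z) = (U*z - 10*z) + 6 = (-10*z + U*z) + 6 = 6 - 10*z + U*z)
t = -46434 (t = 4 - 1*46438 = 4 - 46438 = -46434)
o(Z, T) = -7
√(o(154, 146/R(15, -12)) + t) = √(-7 - 46434) = √(-46441) = I*√46441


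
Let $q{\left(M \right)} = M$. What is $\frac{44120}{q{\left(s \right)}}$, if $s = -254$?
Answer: $- \frac{22060}{127} \approx -173.7$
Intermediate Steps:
$\frac{44120}{q{\left(s \right)}} = \frac{44120}{-254} = 44120 \left(- \frac{1}{254}\right) = - \frac{22060}{127}$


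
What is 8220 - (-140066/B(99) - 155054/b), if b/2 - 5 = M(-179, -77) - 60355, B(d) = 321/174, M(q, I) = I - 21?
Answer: 544227293475/6467936 ≈ 84142.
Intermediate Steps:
M(q, I) = -21 + I
B(d) = 107/58 (B(d) = 321*(1/174) = 107/58)
b = -120896 (b = 10 + 2*((-21 - 77) - 60355) = 10 + 2*(-98 - 60355) = 10 + 2*(-60453) = 10 - 120906 = -120896)
8220 - (-140066/B(99) - 155054/b) = 8220 - (-140066/107/58 - 155054/(-120896)) = 8220 - (-140066*58/107 - 155054*(-1/120896)) = 8220 - (-8123828/107 + 77527/60448) = 8220 - 1*(-491060859555/6467936) = 8220 + 491060859555/6467936 = 544227293475/6467936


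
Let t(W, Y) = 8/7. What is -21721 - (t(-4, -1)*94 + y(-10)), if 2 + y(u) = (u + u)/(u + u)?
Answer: -152792/7 ≈ -21827.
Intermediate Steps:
y(u) = -1 (y(u) = -2 + (u + u)/(u + u) = -2 + (2*u)/((2*u)) = -2 + (2*u)*(1/(2*u)) = -2 + 1 = -1)
t(W, Y) = 8/7 (t(W, Y) = 8*(⅐) = 8/7)
-21721 - (t(-4, -1)*94 + y(-10)) = -21721 - ((8/7)*94 - 1) = -21721 - (752/7 - 1) = -21721 - 1*745/7 = -21721 - 745/7 = -152792/7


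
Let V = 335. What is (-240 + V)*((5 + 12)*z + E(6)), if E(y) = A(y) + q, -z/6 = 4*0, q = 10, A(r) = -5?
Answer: 475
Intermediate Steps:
z = 0 (z = -24*0 = -6*0 = 0)
E(y) = 5 (E(y) = -5 + 10 = 5)
(-240 + V)*((5 + 12)*z + E(6)) = (-240 + 335)*((5 + 12)*0 + 5) = 95*(17*0 + 5) = 95*(0 + 5) = 95*5 = 475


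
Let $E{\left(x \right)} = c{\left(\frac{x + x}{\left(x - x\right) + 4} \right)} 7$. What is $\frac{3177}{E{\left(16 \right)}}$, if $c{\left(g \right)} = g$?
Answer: $\frac{3177}{56} \approx 56.732$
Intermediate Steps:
$E{\left(x \right)} = \frac{7 x}{2}$ ($E{\left(x \right)} = \frac{x + x}{\left(x - x\right) + 4} \cdot 7 = \frac{2 x}{0 + 4} \cdot 7 = \frac{2 x}{4} \cdot 7 = 2 x \frac{1}{4} \cdot 7 = \frac{x}{2} \cdot 7 = \frac{7 x}{2}$)
$\frac{3177}{E{\left(16 \right)}} = \frac{3177}{\frac{7}{2} \cdot 16} = \frac{3177}{56}$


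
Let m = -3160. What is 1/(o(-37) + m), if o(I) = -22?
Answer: -1/3182 ≈ -0.00031427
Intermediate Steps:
1/(o(-37) + m) = 1/(-22 - 3160) = 1/(-3182) = -1/3182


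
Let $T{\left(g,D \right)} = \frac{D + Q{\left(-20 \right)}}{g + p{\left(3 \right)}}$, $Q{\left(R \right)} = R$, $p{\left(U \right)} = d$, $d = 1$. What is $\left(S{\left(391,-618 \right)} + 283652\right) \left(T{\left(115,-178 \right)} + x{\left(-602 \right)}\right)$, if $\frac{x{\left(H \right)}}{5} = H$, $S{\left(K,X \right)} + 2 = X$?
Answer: $- \frac{24719873364}{29} \approx -8.5241 \cdot 10^{8}$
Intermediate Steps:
$S{\left(K,X \right)} = -2 + X$
$x{\left(H \right)} = 5 H$
$p{\left(U \right)} = 1$
$T{\left(g,D \right)} = \frac{-20 + D}{1 + g}$ ($T{\left(g,D \right)} = \frac{D - 20}{g + 1} = \frac{-20 + D}{1 + g}$)
$\left(S{\left(391,-618 \right)} + 283652\right) \left(T{\left(115,-178 \right)} + x{\left(-602 \right)}\right) = \left(\left(-2 - 618\right) + 283652\right) \left(\frac{-20 - 178}{1 + 115} + 5 \left(-602\right)\right) = \left(-620 + 283652\right) \left(\frac{1}{116} \left(-198\right) - 3010\right) = 283032 \left(\frac{1}{116} \left(-198\right) - 3010\right) = 283032 \left(- \frac{99}{58} - 3010\right) = 283032 \left(- \frac{174679}{58}\right) = - \frac{24719873364}{29}$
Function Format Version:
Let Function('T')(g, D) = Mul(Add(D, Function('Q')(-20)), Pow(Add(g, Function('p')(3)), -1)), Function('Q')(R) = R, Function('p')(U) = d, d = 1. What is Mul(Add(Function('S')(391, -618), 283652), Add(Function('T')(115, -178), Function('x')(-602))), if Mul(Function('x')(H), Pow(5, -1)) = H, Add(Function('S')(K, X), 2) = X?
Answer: Rational(-24719873364, 29) ≈ -8.5241e+8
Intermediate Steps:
Function('S')(K, X) = Add(-2, X)
Function('x')(H) = Mul(5, H)
Function('p')(U) = 1
Function('T')(g, D) = Mul(Pow(Add(1, g), -1), Add(-20, D)) (Function('T')(g, D) = Mul(Add(D, -20), Pow(Add(g, 1), -1)) = Mul(Add(-20, D), Pow(Add(1, g), -1)) = Mul(Pow(Add(1, g), -1), Add(-20, D)))
Mul(Add(Function('S')(391, -618), 283652), Add(Function('T')(115, -178), Function('x')(-602))) = Mul(Add(Add(-2, -618), 283652), Add(Mul(Pow(Add(1, 115), -1), Add(-20, -178)), Mul(5, -602))) = Mul(Add(-620, 283652), Add(Mul(Pow(116, -1), -198), -3010)) = Mul(283032, Add(Mul(Rational(1, 116), -198), -3010)) = Mul(283032, Add(Rational(-99, 58), -3010)) = Mul(283032, Rational(-174679, 58)) = Rational(-24719873364, 29)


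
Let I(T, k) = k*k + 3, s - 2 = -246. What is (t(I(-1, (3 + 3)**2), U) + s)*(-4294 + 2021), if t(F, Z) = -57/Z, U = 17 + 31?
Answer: 8916979/16 ≈ 5.5731e+5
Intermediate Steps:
s = -244 (s = 2 - 246 = -244)
I(T, k) = 3 + k**2 (I(T, k) = k**2 + 3 = 3 + k**2)
U = 48
(t(I(-1, (3 + 3)**2), U) + s)*(-4294 + 2021) = (-57/48 - 244)*(-4294 + 2021) = (-57*1/48 - 244)*(-2273) = (-19/16 - 244)*(-2273) = -3923/16*(-2273) = 8916979/16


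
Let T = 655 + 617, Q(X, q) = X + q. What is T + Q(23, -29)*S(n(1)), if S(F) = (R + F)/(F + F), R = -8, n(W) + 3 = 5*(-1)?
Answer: 1266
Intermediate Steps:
n(W) = -8 (n(W) = -3 + 5*(-1) = -3 - 5 = -8)
T = 1272
S(F) = (-8 + F)/(2*F) (S(F) = (-8 + F)/(F + F) = (-8 + F)/((2*F)) = (-8 + F)*(1/(2*F)) = (-8 + F)/(2*F))
T + Q(23, -29)*S(n(1)) = 1272 + (23 - 29)*((½)*(-8 - 8)/(-8)) = 1272 - 3*(-1)*(-16)/8 = 1272 - 6*1 = 1272 - 6 = 1266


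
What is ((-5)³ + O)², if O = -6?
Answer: 17161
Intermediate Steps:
((-5)³ + O)² = ((-5)³ - 6)² = (-125 - 6)² = (-131)² = 17161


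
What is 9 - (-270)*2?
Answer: 549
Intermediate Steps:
9 - (-270)*2 = 9 - 45*(-12) = 9 + 540 = 549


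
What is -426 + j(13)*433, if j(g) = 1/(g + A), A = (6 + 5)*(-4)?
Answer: -13639/31 ≈ -439.97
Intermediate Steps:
A = -44 (A = 11*(-4) = -44)
j(g) = 1/(-44 + g) (j(g) = 1/(g - 44) = 1/(-44 + g))
-426 + j(13)*433 = -426 + 433/(-44 + 13) = -426 + 433/(-31) = -426 - 1/31*433 = -426 - 433/31 = -13639/31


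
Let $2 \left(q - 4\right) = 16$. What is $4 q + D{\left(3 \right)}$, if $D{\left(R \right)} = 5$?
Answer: $53$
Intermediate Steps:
$q = 12$ ($q = 4 + \frac{1}{2} \cdot 16 = 4 + 8 = 12$)
$4 q + D{\left(3 \right)} = 4 \cdot 12 + 5 = 48 + 5 = 53$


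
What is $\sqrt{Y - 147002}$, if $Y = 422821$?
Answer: $\sqrt{275819} \approx 525.18$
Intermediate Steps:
$\sqrt{Y - 147002} = \sqrt{422821 - 147002} = \sqrt{275819}$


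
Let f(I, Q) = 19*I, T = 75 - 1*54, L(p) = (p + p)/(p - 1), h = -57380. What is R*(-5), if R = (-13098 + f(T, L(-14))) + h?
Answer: 350395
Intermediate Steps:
L(p) = 2*p/(-1 + p) (L(p) = (2*p)/(-1 + p) = 2*p/(-1 + p))
T = 21 (T = 75 - 54 = 21)
R = -70079 (R = (-13098 + 19*21) - 57380 = (-13098 + 399) - 57380 = -12699 - 57380 = -70079)
R*(-5) = -70079*(-5) = 350395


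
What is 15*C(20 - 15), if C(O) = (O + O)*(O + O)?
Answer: 1500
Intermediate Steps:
C(O) = 4*O**2 (C(O) = (2*O)*(2*O) = 4*O**2)
15*C(20 - 15) = 15*(4*(20 - 15)**2) = 15*(4*5**2) = 15*(4*25) = 15*100 = 1500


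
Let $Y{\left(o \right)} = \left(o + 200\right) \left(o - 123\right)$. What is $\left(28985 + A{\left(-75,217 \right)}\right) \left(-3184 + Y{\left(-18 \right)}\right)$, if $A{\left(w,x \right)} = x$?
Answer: $-842360892$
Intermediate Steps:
$Y{\left(o \right)} = \left(-123 + o\right) \left(200 + o\right)$ ($Y{\left(o \right)} = \left(200 + o\right) \left(-123 + o\right) = \left(-123 + o\right) \left(200 + o\right)$)
$\left(28985 + A{\left(-75,217 \right)}\right) \left(-3184 + Y{\left(-18 \right)}\right) = \left(28985 + 217\right) \left(-3184 + \left(-24600 + \left(-18\right)^{2} + 77 \left(-18\right)\right)\right) = 29202 \left(-3184 - 25662\right) = 29202 \left(-28846\right) = -842360892$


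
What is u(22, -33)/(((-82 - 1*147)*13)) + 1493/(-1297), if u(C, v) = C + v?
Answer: -4430394/3861169 ≈ -1.1474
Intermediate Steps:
u(22, -33)/(((-82 - 1*147)*13)) + 1493/(-1297) = (22 - 33)/(((-82 - 1*147)*13)) + 1493/(-1297) = -11*1/(13*(-82 - 147)) + 1493*(-1/1297) = -11/((-229*13)) - 1493/1297 = -11/(-2977) - 1493/1297 = -11*(-1/2977) - 1493/1297 = 11/2977 - 1493/1297 = -4430394/3861169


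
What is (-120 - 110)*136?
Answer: -31280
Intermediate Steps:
(-120 - 110)*136 = -230*136 = -31280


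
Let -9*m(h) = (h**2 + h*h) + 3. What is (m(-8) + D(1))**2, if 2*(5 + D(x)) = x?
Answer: 117649/324 ≈ 363.11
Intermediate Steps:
D(x) = -5 + x/2
m(h) = -1/3 - 2*h**2/9 (m(h) = -((h**2 + h*h) + 3)/9 = -((h**2 + h**2) + 3)/9 = -(2*h**2 + 3)/9 = -(3 + 2*h**2)/9 = -1/3 - 2*h**2/9)
(m(-8) + D(1))**2 = ((-1/3 - 2/9*(-8)**2) + (-5 + (1/2)*1))**2 = ((-1/3 - 2/9*64) + (-5 + 1/2))**2 = ((-1/3 - 128/9) - 9/2)**2 = (-131/9 - 9/2)**2 = (-343/18)**2 = 117649/324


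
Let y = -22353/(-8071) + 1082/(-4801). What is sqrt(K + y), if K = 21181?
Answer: sqrt(31806562070975662922)/38748871 ≈ 145.55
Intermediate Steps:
y = 98583931/38748871 (y = -22353*(-1/8071) + 1082*(-1/4801) = 22353/8071 - 1082/4801 = 98583931/38748871 ≈ 2.5442)
sqrt(K + y) = sqrt(21181 + 98583931/38748871) = sqrt(820838420582/38748871) = sqrt(31806562070975662922)/38748871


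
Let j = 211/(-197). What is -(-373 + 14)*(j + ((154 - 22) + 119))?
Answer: 17675724/197 ≈ 89725.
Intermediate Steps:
j = -211/197 (j = 211*(-1/197) = -211/197 ≈ -1.0711)
-(-373 + 14)*(j + ((154 - 22) + 119)) = -(-373 + 14)*(-211/197 + ((154 - 22) + 119)) = -(-359)*(-211/197 + (132 + 119)) = -(-359)*(-211/197 + 251) = -(-359)*49236/197 = -1*(-17675724/197) = 17675724/197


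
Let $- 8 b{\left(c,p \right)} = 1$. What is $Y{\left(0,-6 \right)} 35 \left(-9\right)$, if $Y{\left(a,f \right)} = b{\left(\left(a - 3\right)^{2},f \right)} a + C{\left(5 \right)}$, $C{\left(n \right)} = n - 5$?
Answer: $0$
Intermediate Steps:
$b{\left(c,p \right)} = - \frac{1}{8}$ ($b{\left(c,p \right)} = \left(- \frac{1}{8}\right) 1 = - \frac{1}{8}$)
$C{\left(n \right)} = -5 + n$
$Y{\left(a,f \right)} = - \frac{a}{8}$ ($Y{\left(a,f \right)} = - \frac{a}{8} + \left(-5 + 5\right) = - \frac{a}{8} + 0 = - \frac{a}{8}$)
$Y{\left(0,-6 \right)} 35 \left(-9\right) = \left(- \frac{1}{8}\right) 0 \cdot 35 \left(-9\right) = 0 \cdot 35 \left(-9\right) = 0 \left(-9\right) = 0$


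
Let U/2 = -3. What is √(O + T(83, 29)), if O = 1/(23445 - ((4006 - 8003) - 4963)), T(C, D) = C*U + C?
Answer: I*√435784837970/32405 ≈ 20.372*I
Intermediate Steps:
U = -6 (U = 2*(-3) = -6)
T(C, D) = -5*C (T(C, D) = C*(-6) + C = -6*C + C = -5*C)
O = 1/32405 (O = 1/(23445 - (-3997 - 4963)) = 1/(23445 - 1*(-8960)) = 1/(23445 + 8960) = 1/32405 ≈ 3.0859e-5)
√(O + T(83, 29)) = √(1/32405 - 5*83) = √(1/32405 - 415) = √(-13448074/32405) = I*√435784837970/32405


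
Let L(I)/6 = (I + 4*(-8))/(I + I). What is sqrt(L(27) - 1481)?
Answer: I*sqrt(13334)/3 ≈ 38.491*I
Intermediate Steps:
L(I) = 3*(-32 + I)/I (L(I) = 6*((I + 4*(-8))/(I + I)) = 6*((I - 32)/((2*I))) = 6*((-32 + I)*(1/(2*I))) = 6*((-32 + I)/(2*I)) = 3*(-32 + I)/I)
sqrt(L(27) - 1481) = sqrt((3 - 96/27) - 1481) = sqrt((3 - 96*1/27) - 1481) = sqrt((3 - 32/9) - 1481) = sqrt(-5/9 - 1481) = sqrt(-13334/9) = I*sqrt(13334)/3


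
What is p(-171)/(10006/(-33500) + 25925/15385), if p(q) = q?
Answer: -57603250/467023 ≈ -123.34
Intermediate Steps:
p(-171)/(10006/(-33500) + 25925/15385) = -171/(10006/(-33500) + 25925/15385) = -171/(10006*(-1/33500) + 25925*(1/15385)) = -171/(-5003/16750 + 305/181) = -171/4203207/3031750 = -171*3031750/4203207 = -57603250/467023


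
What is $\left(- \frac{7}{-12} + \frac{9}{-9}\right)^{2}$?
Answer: $\frac{25}{144} \approx 0.17361$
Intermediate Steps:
$\left(- \frac{7}{-12} + \frac{9}{-9}\right)^{2} = \left(\left(-7\right) \left(- \frac{1}{12}\right) + 9 \left(- \frac{1}{9}\right)\right)^{2} = \left(\frac{7}{12} - 1\right)^{2} = \left(- \frac{5}{12}\right)^{2} = \frac{25}{144}$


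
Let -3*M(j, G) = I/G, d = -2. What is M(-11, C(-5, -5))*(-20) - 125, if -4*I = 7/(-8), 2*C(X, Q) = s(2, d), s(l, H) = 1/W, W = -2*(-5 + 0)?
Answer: -575/6 ≈ -95.833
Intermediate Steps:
W = 10 (W = -2*(-5) = 10)
s(l, H) = 1/10
C(X, Q) = 1/20 (C(X, Q) = (1/2)*(1/10) = 1/20)
I = 7/32 (I = -7/(4*(-8)) = -7*(-1)/(4*8) = -1/4*(-7/8) = 7/32 ≈ 0.21875)
M(j, G) = -7/(96*G)
M(-11, C(-5, -5))*(-20) - 125 = -7/(96*1/20)*(-20) - 125 = -7/96*20*(-20) - 125 = -35/24*(-20) - 125 = 175/6 - 125 = -575/6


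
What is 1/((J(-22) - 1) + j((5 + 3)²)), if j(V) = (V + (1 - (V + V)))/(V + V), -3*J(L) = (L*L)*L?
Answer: 384/1362371 ≈ 0.00028186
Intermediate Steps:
J(L) = -L³/3 (J(L) = -L*L*L/3 = -L²*L/3 = -L³/3)
j(V) = (1 - V)/(2*V) (j(V) = (V + (1 - 2*V))/((2*V)) = (V + (1 - 2*V))*(1/(2*V)) = (1 - V)*(1/(2*V)) = (1 - V)/(2*V))
1/((J(-22) - 1) + j((5 + 3)²)) = 1/((-⅓*(-22)³ - 1) + (1 - (5 + 3)²)/(2*((5 + 3)²))) = 1/((-⅓*(-10648) - 1) + (1 - 1*8²)/(2*(8²))) = 1/((10648/3 - 1) + (½)*(1 - 1*64)/64) = 1/(10645/3 + (½)*(1/64)*(1 - 64)) = 1/(10645/3 + (½)*(1/64)*(-63)) = 1/(10645/3 - 63/128) = 1/(1362371/384) = 384/1362371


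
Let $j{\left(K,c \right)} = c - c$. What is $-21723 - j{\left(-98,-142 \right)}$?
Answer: $-21723$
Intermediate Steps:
$j{\left(K,c \right)} = 0$
$-21723 - j{\left(-98,-142 \right)} = -21723 - 0 = -21723 + 0 = -21723$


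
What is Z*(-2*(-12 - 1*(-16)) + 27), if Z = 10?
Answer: 190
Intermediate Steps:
Z*(-2*(-12 - 1*(-16)) + 27) = 10*(-2*(-12 - 1*(-16)) + 27) = 10*(-2*(-12 + 16) + 27) = 10*(-2*4 + 27) = 10*(-8 + 27) = 10*19 = 190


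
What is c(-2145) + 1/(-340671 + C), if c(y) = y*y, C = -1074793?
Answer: 6512585250599/1415464 ≈ 4.6010e+6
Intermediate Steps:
c(y) = y²
c(-2145) + 1/(-340671 + C) = (-2145)² + 1/(-340671 - 1074793) = 4601025 + 1/(-1415464) = 4601025 - 1/1415464 = 6512585250599/1415464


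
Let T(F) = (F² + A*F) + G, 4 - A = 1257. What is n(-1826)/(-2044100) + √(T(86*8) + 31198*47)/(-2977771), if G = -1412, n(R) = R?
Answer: 913/1022050 - 11*√8894/2977771 ≈ 0.00054493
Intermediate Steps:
A = -1253 (A = 4 - 1*1257 = 4 - 1257 = -1253)
T(F) = -1412 + F² - 1253*F (T(F) = (F² - 1253*F) - 1412 = -1412 + F² - 1253*F)
n(-1826)/(-2044100) + √(T(86*8) + 31198*47)/(-2977771) = -1826/(-2044100) + √((-1412 + (86*8)² - 107758*8) + 31198*47)/(-2977771) = -1826*(-1/2044100) + √((-1412 + 688² - 1253*688) + 1466306)*(-1/2977771) = 913/1022050 + √((-1412 + 473344 - 862064) + 1466306)*(-1/2977771) = 913/1022050 + √(-390132 + 1466306)*(-1/2977771) = 913/1022050 + √1076174*(-1/2977771) = 913/1022050 + (11*√8894)*(-1/2977771) = 913/1022050 - 11*√8894/2977771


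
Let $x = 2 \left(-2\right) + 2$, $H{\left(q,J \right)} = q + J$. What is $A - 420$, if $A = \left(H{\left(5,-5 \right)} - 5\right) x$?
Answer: $-410$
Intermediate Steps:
$H{\left(q,J \right)} = J + q$
$x = -2$ ($x = -4 + 2 = -2$)
$A = 10$ ($A = \left(\left(-5 + 5\right) - 5\right) \left(-2\right) = \left(0 - 5\right) \left(-2\right) = \left(-5\right) \left(-2\right) = 10$)
$A - 420 = 10 - 420 = -410$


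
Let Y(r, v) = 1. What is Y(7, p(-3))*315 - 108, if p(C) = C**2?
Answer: 207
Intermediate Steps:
Y(7, p(-3))*315 - 108 = 1*315 - 108 = 315 - 108 = 207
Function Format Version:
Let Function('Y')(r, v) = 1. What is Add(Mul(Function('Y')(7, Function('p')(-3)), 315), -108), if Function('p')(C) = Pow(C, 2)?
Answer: 207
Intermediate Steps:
Add(Mul(Function('Y')(7, Function('p')(-3)), 315), -108) = Add(Mul(1, 315), -108) = Add(315, -108) = 207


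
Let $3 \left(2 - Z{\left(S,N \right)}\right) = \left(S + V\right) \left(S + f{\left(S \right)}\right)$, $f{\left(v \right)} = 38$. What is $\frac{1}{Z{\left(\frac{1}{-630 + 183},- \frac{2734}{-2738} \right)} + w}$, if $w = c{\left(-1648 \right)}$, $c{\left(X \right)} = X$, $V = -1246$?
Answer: $\frac{599427}{8473359713} \approx 7.0743 \cdot 10^{-5}$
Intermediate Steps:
$w = -1648$
$Z{\left(S,N \right)} = 2 - \frac{\left(-1246 + S\right) \left(38 + S\right)}{3}$ ($Z{\left(S,N \right)} = 2 - \frac{\left(S - 1246\right) \left(S + 38\right)}{3} = 2 - \frac{\left(-1246 + S\right) \left(38 + S\right)}{3}$)
$\frac{1}{Z{\left(\frac{1}{-630 + 183},- \frac{2734}{-2738} \right)} + w} = \frac{1}{\left(\frac{47354}{3} - \frac{\left(\frac{1}{-630 + 183}\right)^{2}}{3} + \frac{1208}{3 \left(-630 + 183\right)}\right) - 1648} = \frac{1}{\left(\frac{47354}{3} - \frac{\left(\frac{1}{-447}\right)^{2}}{3} + \frac{1208}{3 \left(-447\right)}\right) - 1648} = \frac{1}{\left(\frac{47354}{3} - \frac{\left(- \frac{1}{447}\right)^{2}}{3} + \frac{1208}{3} \left(- \frac{1}{447}\right)\right) - 1648} = \frac{1}{\left(\frac{47354}{3} - \frac{1}{599427} - \frac{1208}{1341}\right) - 1648} = \frac{1}{\frac{9461215409}{599427} - 1648} = \frac{1}{\frac{8473359713}{599427}} = \frac{599427}{8473359713}$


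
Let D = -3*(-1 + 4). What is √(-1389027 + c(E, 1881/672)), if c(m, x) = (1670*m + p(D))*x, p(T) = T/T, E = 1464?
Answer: 3*√1900575194/56 ≈ 2335.5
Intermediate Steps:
D = -9 (D = -3*3 = -9)
p(T) = 1
c(m, x) = x*(1 + 1670*m) (c(m, x) = (1670*m + 1)*x = (1 + 1670*m)*x = x*(1 + 1670*m))
√(-1389027 + c(E, 1881/672)) = √(-1389027 + (1881/672)*(1 + 1670*1464)) = √(-1389027 + (1881*(1/672))*(1 + 2444880)) = √(-1389027 + (627/224)*2444881) = √(-1389027 + 1532940387/224) = √(1221798339/224) = 3*√1900575194/56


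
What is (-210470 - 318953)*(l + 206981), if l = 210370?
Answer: -220955218473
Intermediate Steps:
(-210470 - 318953)*(l + 206981) = (-210470 - 318953)*(210370 + 206981) = -529423*417351 = -220955218473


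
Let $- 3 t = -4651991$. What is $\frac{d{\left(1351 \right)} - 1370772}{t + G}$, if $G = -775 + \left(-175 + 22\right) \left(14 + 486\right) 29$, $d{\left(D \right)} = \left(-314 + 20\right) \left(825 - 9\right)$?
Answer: $\frac{2416014}{1002917} \approx 2.409$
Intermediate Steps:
$t = \frac{4651991}{3}$ ($t = \left(- \frac{1}{3}\right) \left(-4651991\right) = \frac{4651991}{3} \approx 1.5507 \cdot 10^{6}$)
$d{\left(D \right)} = -239904$ ($d{\left(D \right)} = \left(-294\right) 816 = -239904$)
$G = -2219275$ ($G = -775 + \left(-153\right) 500 \cdot 29 = -775 - 2218500 = -2219275$)
$\frac{d{\left(1351 \right)} - 1370772}{t + G} = \frac{-239904 - 1370772}{\frac{4651991}{3} - 2219275} = - \frac{1610676}{- \frac{2005834}{3}} = \left(-1610676\right) \left(- \frac{3}{2005834}\right) = \frac{2416014}{1002917}$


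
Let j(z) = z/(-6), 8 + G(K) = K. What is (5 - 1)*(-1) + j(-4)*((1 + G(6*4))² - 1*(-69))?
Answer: 704/3 ≈ 234.67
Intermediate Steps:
G(K) = -8 + K
j(z) = -z/6 (j(z) = z*(-⅙) = -z/6)
(5 - 1)*(-1) + j(-4)*((1 + G(6*4))² - 1*(-69)) = (5 - 1)*(-1) + (-⅙*(-4))*((1 + (-8 + 6*4))² - 1*(-69)) = 4*(-1) + 2*((1 + (-8 + 24))² + 69)/3 = -4 + 2*((1 + 16)² + 69)/3 = -4 + 2*(17² + 69)/3 = -4 + 2*(289 + 69)/3 = -4 + (⅔)*358 = -4 + 716/3 = 704/3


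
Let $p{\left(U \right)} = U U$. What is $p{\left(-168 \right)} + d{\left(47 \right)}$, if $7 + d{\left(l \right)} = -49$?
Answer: $28168$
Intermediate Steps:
$p{\left(U \right)} = U^{2}$
$d{\left(l \right)} = -56$ ($d{\left(l \right)} = -7 - 49 = -56$)
$p{\left(-168 \right)} + d{\left(47 \right)} = \left(-168\right)^{2} - 56 = 28224 - 56 = 28168$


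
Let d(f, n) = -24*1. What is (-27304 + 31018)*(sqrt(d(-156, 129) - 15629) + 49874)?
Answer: 185232036 + 3714*I*sqrt(15653) ≈ 1.8523e+8 + 4.6467e+5*I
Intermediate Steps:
d(f, n) = -24
(-27304 + 31018)*(sqrt(d(-156, 129) - 15629) + 49874) = (-27304 + 31018)*(sqrt(-24 - 15629) + 49874) = 3714*(sqrt(-15653) + 49874) = 3714*(I*sqrt(15653) + 49874) = 3714*(49874 + I*sqrt(15653)) = 185232036 + 3714*I*sqrt(15653)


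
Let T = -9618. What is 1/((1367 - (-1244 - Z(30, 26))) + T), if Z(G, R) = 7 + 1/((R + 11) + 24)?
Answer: -61/426999 ≈ -0.00014286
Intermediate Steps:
Z(G, R) = 7 + 1/(35 + R) (Z(G, R) = 7 + 1/((11 + R) + 24) = 7 + 1/(35 + R))
1/((1367 - (-1244 - Z(30, 26))) + T) = 1/((1367 - (-1244 - (246 + 7*26)/(35 + 26))) - 9618) = 1/((1367 - (-1244 - (246 + 182)/61)) - 9618) = 1/((1367 - (-1244 - 428/61)) - 9618) = 1/((1367 - 1*(-76312/61)) - 9618) = 1/((1367 + 76312/61) - 9618) = 1/(159699/61 - 9618) = 1/(-426999/61) = -61/426999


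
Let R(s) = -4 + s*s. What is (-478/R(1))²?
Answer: 228484/9 ≈ 25387.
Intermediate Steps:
R(s) = -4 + s²
(-478/R(1))² = (-478/(-4 + 1²))² = (-478/(-4 + 1))² = (-478/(-3))² = (-478*(-⅓))² = (478/3)² = 228484/9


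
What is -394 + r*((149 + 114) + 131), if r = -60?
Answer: -24034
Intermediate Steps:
-394 + r*((149 + 114) + 131) = -394 - 60*((149 + 114) + 131) = -394 - 60*(263 + 131) = -394 - 60*394 = -394 - 23640 = -24034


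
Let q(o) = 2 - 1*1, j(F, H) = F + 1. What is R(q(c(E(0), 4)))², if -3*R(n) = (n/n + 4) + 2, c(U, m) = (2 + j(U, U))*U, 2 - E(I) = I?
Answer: 49/9 ≈ 5.4444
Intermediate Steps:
E(I) = 2 - I
j(F, H) = 1 + F
c(U, m) = U*(3 + U) (c(U, m) = (2 + (1 + U))*U = (3 + U)*U = U*(3 + U))
q(o) = 1 (q(o) = 2 - 1 = 1)
R(n) = -7/3 (R(n) = -((n/n + 4) + 2)/3 = -((1 + 4) + 2)/3 = -(5 + 2)/3 = -⅓*7 = -7/3)
R(q(c(E(0), 4)))² = (-7/3)² = 49/9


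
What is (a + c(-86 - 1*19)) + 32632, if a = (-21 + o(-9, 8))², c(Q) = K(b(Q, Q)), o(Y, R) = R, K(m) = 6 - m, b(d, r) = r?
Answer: 32912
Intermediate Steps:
c(Q) = 6 - Q
a = 169 (a = (-21 + 8)² = (-13)² = 169)
(a + c(-86 - 1*19)) + 32632 = (169 + (6 - (-86 - 1*19))) + 32632 = (169 + (6 - (-86 - 19))) + 32632 = (169 + (6 - 1*(-105))) + 32632 = (169 + (6 + 105)) + 32632 = (169 + 111) + 32632 = 280 + 32632 = 32912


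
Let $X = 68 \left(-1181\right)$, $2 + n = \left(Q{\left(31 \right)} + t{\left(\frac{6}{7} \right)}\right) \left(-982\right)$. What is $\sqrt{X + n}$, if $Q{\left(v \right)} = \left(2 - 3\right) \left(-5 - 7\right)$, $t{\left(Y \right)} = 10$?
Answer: $i \sqrt{101914} \approx 319.24 i$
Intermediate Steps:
$Q{\left(v \right)} = 12$ ($Q{\left(v \right)} = \left(-1\right) \left(-12\right) = 12$)
$n = -21606$ ($n = -2 + \left(12 + 10\right) \left(-982\right) = -2 + 22 \left(-982\right) = -2 - 21604 = -21606$)
$X = -80308$
$\sqrt{X + n} = \sqrt{-80308 - 21606} = \sqrt{-101914} = i \sqrt{101914}$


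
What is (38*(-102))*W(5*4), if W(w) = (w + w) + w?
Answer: -232560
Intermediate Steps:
W(w) = 3*w (W(w) = 2*w + w = 3*w)
(38*(-102))*W(5*4) = (38*(-102))*(3*(5*4)) = -11628*20 = -3876*60 = -232560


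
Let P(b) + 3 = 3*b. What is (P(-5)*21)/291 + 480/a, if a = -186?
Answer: -11666/3007 ≈ -3.8796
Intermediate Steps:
P(b) = -3 + 3*b
(P(-5)*21)/291 + 480/a = ((-3 + 3*(-5))*21)/291 + 480/(-186) = ((-3 - 15)*21)*(1/291) + 480*(-1/186) = -18*21*(1/291) - 80/31 = -378*1/291 - 80/31 = -126/97 - 80/31 = -11666/3007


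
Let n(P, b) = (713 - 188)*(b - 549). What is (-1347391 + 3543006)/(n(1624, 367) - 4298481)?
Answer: -2195615/4394031 ≈ -0.49968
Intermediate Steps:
n(P, b) = -288225 + 525*b (n(P, b) = 525*(-549 + b) = -288225 + 525*b)
(-1347391 + 3543006)/(n(1624, 367) - 4298481) = (-1347391 + 3543006)/((-288225 + 525*367) - 4298481) = 2195615/((-288225 + 192675) - 4298481) = 2195615/(-95550 - 4298481) = 2195615/(-4394031) = 2195615*(-1/4394031) = -2195615/4394031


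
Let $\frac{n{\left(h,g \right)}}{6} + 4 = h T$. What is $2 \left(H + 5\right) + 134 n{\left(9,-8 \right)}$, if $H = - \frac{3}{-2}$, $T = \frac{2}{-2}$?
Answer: $-10439$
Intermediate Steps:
$T = -1$ ($T = 2 \left(- \frac{1}{2}\right) = -1$)
$H = \frac{3}{2}$ ($H = \left(-3\right) \left(- \frac{1}{2}\right) = \frac{3}{2} \approx 1.5$)
$n{\left(h,g \right)} = -24 - 6 h$ ($n{\left(h,g \right)} = -24 + 6 h \left(-1\right) = -24 + 6 \left(- h\right) = -24 - 6 h$)
$2 \left(H + 5\right) + 134 n{\left(9,-8 \right)} = 2 \left(\frac{3}{2} + 5\right) + 134 \left(-24 - 54\right) = 2 \cdot \frac{13}{2} + 134 \left(-24 - 54\right) = 13 + 134 \left(-78\right) = 13 - 10452 = -10439$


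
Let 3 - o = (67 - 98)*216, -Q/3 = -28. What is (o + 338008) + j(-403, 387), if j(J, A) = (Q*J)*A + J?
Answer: -12756420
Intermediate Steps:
Q = 84 (Q = -3*(-28) = 84)
j(J, A) = J + 84*A*J (j(J, A) = (84*J)*A + J = 84*A*J + J = J + 84*A*J)
o = 6699 (o = 3 - (67 - 98)*216 = 3 - (-31)*216 = 3 - 1*(-6696) = 3 + 6696 = 6699)
(o + 338008) + j(-403, 387) = (6699 + 338008) - 403*(1 + 84*387) = 344707 - 403*(1 + 32508) = 344707 - 403*32509 = 344707 - 13101127 = -12756420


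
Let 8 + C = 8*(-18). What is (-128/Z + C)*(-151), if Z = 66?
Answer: 767080/33 ≈ 23245.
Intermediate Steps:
C = -152 (C = -8 + 8*(-18) = -8 - 144 = -152)
(-128/Z + C)*(-151) = (-128/66 - 152)*(-151) = (-128*1/66 - 152)*(-151) = (-64/33 - 152)*(-151) = -5080/33*(-151) = 767080/33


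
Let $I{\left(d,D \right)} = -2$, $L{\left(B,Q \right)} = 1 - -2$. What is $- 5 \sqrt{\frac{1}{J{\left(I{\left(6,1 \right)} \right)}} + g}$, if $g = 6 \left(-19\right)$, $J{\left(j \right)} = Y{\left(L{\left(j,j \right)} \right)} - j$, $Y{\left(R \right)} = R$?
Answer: $- i \sqrt{2845} \approx - 53.339 i$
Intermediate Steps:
$L{\left(B,Q \right)} = 3$ ($L{\left(B,Q \right)} = 1 + 2 = 3$)
$J{\left(j \right)} = 3 - j$
$g = -114$
$- 5 \sqrt{\frac{1}{J{\left(I{\left(6,1 \right)} \right)}} + g} = - 5 \sqrt{\frac{1}{3 - -2} - 114} = - 5 \sqrt{\frac{1}{3 + 2} - 114} = - 5 \sqrt{\frac{1}{5} - 114} = - 5 \sqrt{- \frac{569}{5}} = - 5 \frac{i \sqrt{2845}}{5} = - i \sqrt{2845}$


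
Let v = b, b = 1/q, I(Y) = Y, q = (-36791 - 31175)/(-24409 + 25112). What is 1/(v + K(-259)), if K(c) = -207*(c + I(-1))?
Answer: 67966/3657929417 ≈ 1.8580e-5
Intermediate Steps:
q = -67966/703 ≈ -96.680
b = -703/67966 (b = 1/(-67966/703) = -703/67966 ≈ -0.010343)
v = -703/67966 ≈ -0.010343
K(c) = 207 - 207*c (K(c) = -207*(c - 1) = -207*(-1 + c) = 207 - 207*c)
1/(v + K(-259)) = 1/(-703/67966 + (207 - 207*(-259))) = 1/(-703/67966 + (207 + 53613)) = 1/(-703/67966 + 53820) = 1/(3657929417/67966) = 67966/3657929417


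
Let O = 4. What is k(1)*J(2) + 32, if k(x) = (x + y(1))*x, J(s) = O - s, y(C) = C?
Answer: 36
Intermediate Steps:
J(s) = 4 - s
k(x) = x*(1 + x) (k(x) = (x + 1)*x = (1 + x)*x = x*(1 + x))
k(1)*J(2) + 32 = (1*(1 + 1))*(4 - 1*2) + 32 = (1*2)*(4 - 2) + 32 = 2*2 + 32 = 4 + 32 = 36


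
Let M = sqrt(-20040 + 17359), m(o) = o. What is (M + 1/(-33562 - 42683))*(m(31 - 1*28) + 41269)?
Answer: -41272/76245 + 41272*I*sqrt(2681) ≈ -0.54131 + 2.137e+6*I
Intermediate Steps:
M = I*sqrt(2681) (M = sqrt(-2681) = I*sqrt(2681) ≈ 51.778*I)
(M + 1/(-33562 - 42683))*(m(31 - 1*28) + 41269) = (I*sqrt(2681) + 1/(-33562 - 42683))*((31 - 1*28) + 41269) = (I*sqrt(2681) + 1/(-76245))*((31 - 28) + 41269) = (I*sqrt(2681) - 1/76245)*(3 + 41269) = (-1/76245 + I*sqrt(2681))*41272 = -41272/76245 + 41272*I*sqrt(2681)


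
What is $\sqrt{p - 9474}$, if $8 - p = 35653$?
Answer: $i \sqrt{45119} \approx 212.41 i$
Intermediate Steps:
$p = -35645$ ($p = 8 - 35653 = -35645$)
$\sqrt{p - 9474} = \sqrt{-35645 - 9474} = \sqrt{-45119} = i \sqrt{45119}$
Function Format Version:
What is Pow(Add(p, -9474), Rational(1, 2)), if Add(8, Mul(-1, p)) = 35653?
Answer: Mul(I, Pow(45119, Rational(1, 2))) ≈ Mul(212.41, I)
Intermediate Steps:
p = -35645 (p = Add(8, Mul(-1, 35653)) = Add(8, -35653) = -35645)
Pow(Add(p, -9474), Rational(1, 2)) = Pow(Add(-35645, -9474), Rational(1, 2)) = Pow(-45119, Rational(1, 2)) = Mul(I, Pow(45119, Rational(1, 2)))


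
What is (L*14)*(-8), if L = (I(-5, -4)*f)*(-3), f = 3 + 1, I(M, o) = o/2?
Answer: -2688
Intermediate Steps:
I(M, o) = o/2 (I(M, o) = o*(1/2) = o/2)
f = 4
L = 24 (L = (((1/2)*(-4))*4)*(-3) = -2*4*(-3) = -8*(-3) = 24)
(L*14)*(-8) = (24*14)*(-8) = 336*(-8) = -2688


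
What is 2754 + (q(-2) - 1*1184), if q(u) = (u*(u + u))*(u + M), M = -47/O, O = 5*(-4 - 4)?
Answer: 7817/5 ≈ 1563.4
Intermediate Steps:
O = -40 (O = 5*(-8) = -40)
M = 47/40 (M = -47/(-40) = -47*(-1/40) = 47/40 ≈ 1.1750)
q(u) = 2*u**2*(47/40 + u) (q(u) = (u*(u + u))*(u + 47/40) = (u*(2*u))*(47/40 + u) = (2*u**2)*(47/40 + u) = 2*u**2*(47/40 + u))
2754 + (q(-2) - 1*1184) = 2754 + ((1/20)*(-2)**2*(47 + 40*(-2)) - 1*1184) = 2754 + ((1/20)*4*(47 - 80) - 1184) = 2754 + ((1/20)*4*(-33) - 1184) = 2754 + (-33/5 - 1184) = 2754 - 5953/5 = 7817/5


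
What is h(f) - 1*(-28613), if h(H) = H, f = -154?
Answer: 28459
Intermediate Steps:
h(f) - 1*(-28613) = -154 - 1*(-28613) = -154 + 28613 = 28459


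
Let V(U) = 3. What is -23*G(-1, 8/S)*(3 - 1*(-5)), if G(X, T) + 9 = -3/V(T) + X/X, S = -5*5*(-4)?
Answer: 1656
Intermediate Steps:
S = 100 (S = -25*(-4) = 100)
G(X, T) = -9 (G(X, T) = -9 + (-3/3 + X/X) = -9 + (-3*1/3 + 1) = -9 + (-1 + 1) = -9 + 0 = -9)
-23*G(-1, 8/S)*(3 - 1*(-5)) = -(-207)*(3 - 1*(-5)) = -(-207)*(3 + 5) = -(-207)*8 = -23*(-72) = 1656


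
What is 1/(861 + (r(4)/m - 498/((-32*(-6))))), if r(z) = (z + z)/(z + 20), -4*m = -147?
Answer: 14112/12113957 ≈ 0.0011649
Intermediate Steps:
m = 147/4 (m = -1/4*(-147) = 147/4 ≈ 36.750)
r(z) = 2*z/(20 + z) (r(z) = (2*z)/(20 + z) = 2*z/(20 + z))
1/(861 + (r(4)/m - 498/((-32*(-6))))) = 1/(861 + ((2*4/(20 + 4))/(147/4) - 498/((-32*(-6))))) = 1/(861 + ((2*4/24)*(4/147) - 498/192)) = 1/(861 + ((2*4*(1/24))*(4/147) - 498*1/192)) = 1/(861 + ((1/3)*(4/147) - 83/32)) = 1/(861 + (4/441 - 83/32)) = 1/(861 - 36475/14112) = 1/(12113957/14112) = 14112/12113957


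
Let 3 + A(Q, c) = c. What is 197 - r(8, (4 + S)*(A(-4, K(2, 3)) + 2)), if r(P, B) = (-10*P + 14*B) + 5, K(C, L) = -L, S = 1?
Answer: 552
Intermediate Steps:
A(Q, c) = -3 + c
r(P, B) = 5 - 10*P + 14*B
197 - r(8, (4 + S)*(A(-4, K(2, 3)) + 2)) = 197 - (5 - 10*8 + 14*((4 + 1)*((-3 - 1*3) + 2))) = 197 - (5 - 80 + 14*(5*((-3 - 3) + 2))) = 197 - (5 - 80 + 14*(5*(-6 + 2))) = 197 - (5 - 80 + 14*(5*(-4))) = 197 - (5 - 80 + 14*(-20)) = 197 - (5 - 80 - 280) = 197 - 1*(-355) = 197 + 355 = 552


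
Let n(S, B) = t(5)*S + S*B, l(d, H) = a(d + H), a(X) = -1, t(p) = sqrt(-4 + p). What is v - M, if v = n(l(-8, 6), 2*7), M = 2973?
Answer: -2988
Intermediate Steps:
l(d, H) = -1
n(S, B) = S + B*S (n(S, B) = sqrt(-4 + 5)*S + S*B = sqrt(1)*S + B*S = 1*S + B*S = S + B*S)
v = -15 (v = -(1 + 2*7) = -(1 + 14) = -1*15 = -15)
v - M = -15 - 1*2973 = -15 - 2973 = -2988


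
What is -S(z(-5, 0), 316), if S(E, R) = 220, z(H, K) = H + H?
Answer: -220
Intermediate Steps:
z(H, K) = 2*H
-S(z(-5, 0), 316) = -1*220 = -220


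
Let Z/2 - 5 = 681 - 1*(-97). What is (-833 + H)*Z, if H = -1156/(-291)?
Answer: -125930934/97 ≈ -1.2983e+6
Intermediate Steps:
H = 1156/291 (H = -1156*(-1/291) = 1156/291 ≈ 3.9725)
Z = 1566 (Z = 10 + 2*(681 - 1*(-97)) = 10 + 2*(681 + 97) = 10 + 2*778 = 10 + 1556 = 1566)
(-833 + H)*Z = (-833 + 1156/291)*1566 = -241247/291*1566 = -125930934/97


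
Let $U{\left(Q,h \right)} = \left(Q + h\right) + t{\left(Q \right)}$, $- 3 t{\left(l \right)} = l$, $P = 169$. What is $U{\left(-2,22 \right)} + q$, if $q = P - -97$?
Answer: $\frac{860}{3} \approx 286.67$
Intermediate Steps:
$t{\left(l \right)} = - \frac{l}{3}$
$U{\left(Q,h \right)} = h + \frac{2 Q}{3}$ ($U{\left(Q,h \right)} = \left(Q + h\right) - \frac{Q}{3} = h + \frac{2 Q}{3}$)
$q = 266$ ($q = 169 - -97 = 169 + 97 = 266$)
$U{\left(-2,22 \right)} + q = \left(22 + \frac{2}{3} \left(-2\right)\right) + 266 = \left(22 - \frac{4}{3}\right) + 266 = \frac{62}{3} + 266 = \frac{860}{3}$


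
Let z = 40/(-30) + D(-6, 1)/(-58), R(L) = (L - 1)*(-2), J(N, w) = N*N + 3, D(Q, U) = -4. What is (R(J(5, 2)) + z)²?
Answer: 23116864/7569 ≈ 3054.1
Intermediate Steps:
J(N, w) = 3 + N² (J(N, w) = N² + 3 = 3 + N²)
R(L) = 2 - 2*L (R(L) = (-1 + L)*(-2) = 2 - 2*L)
z = -110/87 (z = 40/(-30) - 4/(-58) = 40*(-1/30) - 4*(-1/58) = -4/3 + 2/29 = -110/87 ≈ -1.2644)
(R(J(5, 2)) + z)² = ((2 - 2*(3 + 5²)) - 110/87)² = ((2 - 2*(3 + 25)) - 110/87)² = ((2 - 2*28) - 110/87)² = ((2 - 56) - 110/87)² = (-54 - 110/87)² = (-4808/87)² = 23116864/7569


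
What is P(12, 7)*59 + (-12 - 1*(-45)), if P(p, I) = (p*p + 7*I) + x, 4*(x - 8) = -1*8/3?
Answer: 35558/3 ≈ 11853.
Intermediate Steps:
x = 22/3 (x = 8 + (-1*8/3)/4 = 8 + (-8*1/3)/4 = 8 + (1/4)*(-8/3) = 8 - 2/3 = 22/3 ≈ 7.3333)
P(p, I) = 22/3 + p**2 + 7*I (P(p, I) = (p*p + 7*I) + 22/3 = (p**2 + 7*I) + 22/3 = 22/3 + p**2 + 7*I)
P(12, 7)*59 + (-12 - 1*(-45)) = (22/3 + 12**2 + 7*7)*59 + (-12 - 1*(-45)) = (22/3 + 144 + 49)*59 + (-12 + 45) = (601/3)*59 + 33 = 35459/3 + 33 = 35558/3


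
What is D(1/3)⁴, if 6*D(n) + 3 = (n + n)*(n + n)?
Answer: 279841/8503056 ≈ 0.032911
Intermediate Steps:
D(n) = -½ + 2*n²/3 (D(n) = -½ + ((n + n)*(n + n))/6 = -½ + ((2*n)*(2*n))/6 = -½ + (4*n²)/6 = -½ + 2*n²/3)
D(1/3)⁴ = (-½ + 2*(1/3)²/3)⁴ = (-½ + 2*(⅓)²/3)⁴ = (-½ + (⅔)*(⅑))⁴ = (-½ + 2/27)⁴ = (-23/54)⁴ = 279841/8503056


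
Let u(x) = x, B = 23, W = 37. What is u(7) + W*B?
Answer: 858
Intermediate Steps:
u(7) + W*B = 7 + 37*23 = 7 + 851 = 858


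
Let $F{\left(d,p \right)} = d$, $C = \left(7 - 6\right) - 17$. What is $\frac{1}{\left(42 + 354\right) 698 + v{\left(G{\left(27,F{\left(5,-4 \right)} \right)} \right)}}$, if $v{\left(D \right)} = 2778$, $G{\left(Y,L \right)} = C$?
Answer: $\frac{1}{279186} \approx 3.5818 \cdot 10^{-6}$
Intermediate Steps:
$C = -16$ ($C = 1 - 17 = -16$)
$G{\left(Y,L \right)} = -16$
$\frac{1}{\left(42 + 354\right) 698 + v{\left(G{\left(27,F{\left(5,-4 \right)} \right)} \right)}} = \frac{1}{\left(42 + 354\right) 698 + 2778} = \frac{1}{396 \cdot 698 + 2778} = \frac{1}{276408 + 2778} = \frac{1}{279186}$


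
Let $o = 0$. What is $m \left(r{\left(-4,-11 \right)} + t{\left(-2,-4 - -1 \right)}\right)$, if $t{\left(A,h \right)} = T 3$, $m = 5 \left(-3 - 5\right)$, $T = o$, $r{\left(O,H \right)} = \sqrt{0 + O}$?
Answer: $- 80 i \approx - 80.0 i$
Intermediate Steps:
$r{\left(O,H \right)} = \sqrt{O}$
$T = 0$
$m = -40$ ($m = 5 \left(-8\right) = -40$)
$t{\left(A,h \right)} = 0$ ($t{\left(A,h \right)} = 0 \cdot 3 = 0$)
$m \left(r{\left(-4,-11 \right)} + t{\left(-2,-4 - -1 \right)}\right) = - 40 \left(\sqrt{-4} + 0\right) = - 40 \left(2 i + 0\right) = - 40 \cdot 2 i = - 80 i$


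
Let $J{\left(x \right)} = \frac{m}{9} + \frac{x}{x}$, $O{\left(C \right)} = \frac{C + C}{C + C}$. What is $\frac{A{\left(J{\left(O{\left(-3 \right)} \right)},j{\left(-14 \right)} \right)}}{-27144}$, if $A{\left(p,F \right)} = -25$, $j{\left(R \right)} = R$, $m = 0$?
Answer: $\frac{25}{27144} \approx 0.00092101$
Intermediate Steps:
$O{\left(C \right)} = 1$ ($O{\left(C \right)} = \frac{2 C}{2 C} = 2 C \frac{1}{2 C} = 1$)
$J{\left(x \right)} = 1$ ($J{\left(x \right)} = \frac{0}{9} + \frac{x}{x} = 0 \cdot \frac{1}{9} + 1 = 0 + 1 = 1$)
$\frac{A{\left(J{\left(O{\left(-3 \right)} \right)},j{\left(-14 \right)} \right)}}{-27144} = - \frac{25}{-27144} = \left(-25\right) \left(- \frac{1}{27144}\right) = \frac{25}{27144}$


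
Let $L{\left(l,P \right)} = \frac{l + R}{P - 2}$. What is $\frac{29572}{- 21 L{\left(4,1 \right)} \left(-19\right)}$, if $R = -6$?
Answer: $\frac{14786}{399} \approx 37.058$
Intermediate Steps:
$L{\left(l,P \right)} = \frac{-6 + l}{-2 + P}$ ($L{\left(l,P \right)} = \frac{l - 6}{P - 2} = \frac{-6 + l}{-2 + P}$)
$\frac{29572}{- 21 L{\left(4,1 \right)} \left(-19\right)} = \frac{29572}{- 21 \frac{-6 + 4}{-2 + 1} \left(-19\right)} = \frac{29572}{- 21 \frac{1}{-1} \left(-2\right) \left(-19\right)} = \frac{29572}{- 21 \left(\left(-1\right) \left(-2\right)\right) \left(-19\right)} = \frac{29572}{\left(-21\right) 2 \left(-19\right)} = \frac{29572}{\left(-42\right) \left(-19\right)} = \frac{29572}{798} = 29572 \cdot \frac{1}{798} = \frac{14786}{399}$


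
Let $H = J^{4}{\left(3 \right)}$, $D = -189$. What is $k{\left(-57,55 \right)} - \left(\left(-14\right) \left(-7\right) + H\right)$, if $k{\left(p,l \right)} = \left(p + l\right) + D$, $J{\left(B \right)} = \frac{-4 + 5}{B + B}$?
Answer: $- \frac{374545}{1296} \approx -289.0$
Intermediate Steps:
$J{\left(B \right)} = \frac{1}{2 B}$ ($J{\left(B \right)} = 1 \frac{1}{2 B} = \frac{1}{2 B}$)
$k{\left(p,l \right)} = -189 + l + p$ ($k{\left(p,l \right)} = \left(p + l\right) - 189 = \left(l + p\right) - 189 = -189 + l + p$)
$H = \frac{1}{1296}$ ($H = \left(\frac{1}{2 \cdot 3}\right)^{4} = \left(\frac{1}{2} \cdot \frac{1}{3}\right)^{4} = \left(\frac{1}{6}\right)^{4} = \frac{1}{1296} \approx 0.0007716$)
$k{\left(-57,55 \right)} - \left(\left(-14\right) \left(-7\right) + H\right) = \left(-189 + 55 - 57\right) - \left(\left(-14\right) \left(-7\right) + \frac{1}{1296}\right) = -191 - \left(98 + \frac{1}{1296}\right) = -191 - \frac{127009}{1296} = - \frac{374545}{1296}$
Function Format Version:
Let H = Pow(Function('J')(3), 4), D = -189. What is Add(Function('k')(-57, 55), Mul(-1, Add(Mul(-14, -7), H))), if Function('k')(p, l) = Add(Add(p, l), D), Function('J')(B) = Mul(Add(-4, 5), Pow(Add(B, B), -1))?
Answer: Rational(-374545, 1296) ≈ -289.00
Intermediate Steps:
Function('J')(B) = Mul(Rational(1, 2), Pow(B, -1)) (Function('J')(B) = Mul(1, Pow(Mul(2, B), -1)) = Mul(1, Mul(Rational(1, 2), Pow(B, -1))) = Mul(Rational(1, 2), Pow(B, -1)))
Function('k')(p, l) = Add(-189, l, p) (Function('k')(p, l) = Add(Add(p, l), -189) = Add(Add(l, p), -189) = Add(-189, l, p))
H = Rational(1, 1296) (H = Pow(Mul(Rational(1, 2), Pow(3, -1)), 4) = Pow(Mul(Rational(1, 2), Rational(1, 3)), 4) = Pow(Rational(1, 6), 4) = Rational(1, 1296) ≈ 0.00077160)
Add(Function('k')(-57, 55), Mul(-1, Add(Mul(-14, -7), H))) = Add(Add(-189, 55, -57), Mul(-1, Add(Mul(-14, -7), Rational(1, 1296)))) = Add(-191, Mul(-1, Add(98, Rational(1, 1296)))) = Add(-191, Mul(-1, Rational(127009, 1296))) = Add(-191, Rational(-127009, 1296)) = Rational(-374545, 1296)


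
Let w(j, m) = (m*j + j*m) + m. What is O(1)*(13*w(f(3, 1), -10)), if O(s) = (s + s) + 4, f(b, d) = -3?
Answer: 3900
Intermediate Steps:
w(j, m) = m + 2*j*m (w(j, m) = (j*m + j*m) + m = 2*j*m + m = m + 2*j*m)
O(s) = 4 + 2*s (O(s) = 2*s + 4 = 4 + 2*s)
O(1)*(13*w(f(3, 1), -10)) = (4 + 2*1)*(13*(-10*(1 + 2*(-3)))) = (4 + 2)*(13*(-10*(1 - 6))) = 6*(13*(-10*(-5))) = 6*(13*50) = 6*650 = 3900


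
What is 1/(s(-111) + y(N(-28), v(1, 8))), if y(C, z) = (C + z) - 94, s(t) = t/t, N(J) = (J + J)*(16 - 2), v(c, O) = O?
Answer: -1/869 ≈ -0.0011507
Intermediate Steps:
N(J) = 28*J (N(J) = (2*J)*14 = 28*J)
s(t) = 1
y(C, z) = -94 + C + z
1/(s(-111) + y(N(-28), v(1, 8))) = 1/(1 + (-94 + 28*(-28) + 8)) = 1/(1 + (-94 - 784 + 8)) = 1/(1 - 870) = 1/(-869) = -1/869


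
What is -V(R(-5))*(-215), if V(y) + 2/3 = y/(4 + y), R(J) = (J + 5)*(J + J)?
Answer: -430/3 ≈ -143.33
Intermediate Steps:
R(J) = 2*J*(5 + J) (R(J) = (5 + J)*(2*J) = 2*J*(5 + J))
V(y) = -⅔ + y/(4 + y)
-V(R(-5))*(-215) = -(-8 + 2*(-5)*(5 - 5))/(3*(4 + 2*(-5)*(5 - 5)))*(-215) = -(-8 + 2*(-5)*0)/(3*(4 + 2*(-5)*0))*(-215) = -(-8 + 0)/(3*(4 + 0))*(-215) = -(⅓)*(-8)/4*(-215) = -(⅓)*(¼)*(-8)*(-215) = -(-2)*(-215)/3 = -1*430/3 = -430/3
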